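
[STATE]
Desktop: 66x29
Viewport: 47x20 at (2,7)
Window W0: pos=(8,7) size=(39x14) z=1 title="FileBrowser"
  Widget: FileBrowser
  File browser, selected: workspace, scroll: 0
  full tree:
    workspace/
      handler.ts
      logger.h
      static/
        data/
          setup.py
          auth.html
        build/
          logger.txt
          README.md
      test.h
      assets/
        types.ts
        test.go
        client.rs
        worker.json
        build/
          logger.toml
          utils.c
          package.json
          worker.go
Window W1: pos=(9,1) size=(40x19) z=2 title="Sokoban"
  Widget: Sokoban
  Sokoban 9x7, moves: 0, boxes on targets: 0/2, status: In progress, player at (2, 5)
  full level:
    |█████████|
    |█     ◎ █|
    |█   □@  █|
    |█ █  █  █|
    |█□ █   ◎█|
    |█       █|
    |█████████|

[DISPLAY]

      ┏┃█ █  █  █                             ┃
      ┃┃█□ █   ◎█                             ┃
      ┠┃█       █                             ┃
      ┃┃█████████                             ┃
      ┃┃Moves: 0  0/2                         ┃
      ┃┃                                      ┃
      ┃┃                                      ┃
      ┃┃                                      ┃
      ┃┃                                      ┃
      ┃┃                                      ┃
      ┃┃                                      ┃
      ┃┃                                      ┃
      ┃┗━━━━━━━━━━━━━━━━━━━━━━━━━━━━━━━━━━━━━━┛
      ┗━━━━━━━━━━━━━━━━━━━━━━━━━━━━━━━━━━━━━┛  
                                               
                                               
                                               
                                               
                                               
                                               


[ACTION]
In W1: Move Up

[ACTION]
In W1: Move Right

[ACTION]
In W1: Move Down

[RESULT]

      ┏┃█ █  █  █                             ┃
      ┃┃█□ █   ◎█                             ┃
      ┠┃█       █                             ┃
      ┃┃█████████                             ┃
      ┃┃Moves: 3  0/2                         ┃
      ┃┃                                      ┃
      ┃┃                                      ┃
      ┃┃                                      ┃
      ┃┃                                      ┃
      ┃┃                                      ┃
      ┃┃                                      ┃
      ┃┃                                      ┃
      ┃┗━━━━━━━━━━━━━━━━━━━━━━━━━━━━━━━━━━━━━━┛
      ┗━━━━━━━━━━━━━━━━━━━━━━━━━━━━━━━━━━━━━┛  
                                               
                                               
                                               
                                               
                                               
                                               


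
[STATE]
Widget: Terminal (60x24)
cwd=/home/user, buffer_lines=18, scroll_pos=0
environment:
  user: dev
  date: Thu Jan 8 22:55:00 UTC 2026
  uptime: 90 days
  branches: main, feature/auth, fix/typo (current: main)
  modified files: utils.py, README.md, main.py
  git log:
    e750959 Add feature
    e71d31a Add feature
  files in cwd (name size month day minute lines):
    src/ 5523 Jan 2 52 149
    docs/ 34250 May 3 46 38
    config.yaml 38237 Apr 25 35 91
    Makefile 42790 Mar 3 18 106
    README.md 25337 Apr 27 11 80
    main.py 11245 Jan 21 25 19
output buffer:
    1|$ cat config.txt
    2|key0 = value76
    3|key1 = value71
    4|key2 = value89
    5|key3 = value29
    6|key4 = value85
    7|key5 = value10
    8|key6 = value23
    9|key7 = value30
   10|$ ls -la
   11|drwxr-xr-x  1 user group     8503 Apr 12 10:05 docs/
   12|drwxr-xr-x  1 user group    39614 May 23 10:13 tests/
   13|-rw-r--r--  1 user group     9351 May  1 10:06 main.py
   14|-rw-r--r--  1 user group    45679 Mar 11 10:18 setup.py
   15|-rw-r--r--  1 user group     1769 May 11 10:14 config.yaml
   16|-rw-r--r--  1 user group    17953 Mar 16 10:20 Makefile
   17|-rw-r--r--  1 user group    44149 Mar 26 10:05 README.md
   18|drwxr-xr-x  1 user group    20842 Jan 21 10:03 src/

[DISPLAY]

$ cat config.txt                                            
key0 = value76                                              
key1 = value71                                              
key2 = value89                                              
key3 = value29                                              
key4 = value85                                              
key5 = value10                                              
key6 = value23                                              
key7 = value30                                              
$ ls -la                                                    
drwxr-xr-x  1 user group     8503 Apr 12 10:05 docs/        
drwxr-xr-x  1 user group    39614 May 23 10:13 tests/       
-rw-r--r--  1 user group     9351 May  1 10:06 main.py      
-rw-r--r--  1 user group    45679 Mar 11 10:18 setup.py     
-rw-r--r--  1 user group     1769 May 11 10:14 config.yaml  
-rw-r--r--  1 user group    17953 Mar 16 10:20 Makefile     
-rw-r--r--  1 user group    44149 Mar 26 10:05 README.md    
drwxr-xr-x  1 user group    20842 Jan 21 10:03 src/         
$ █                                                         
                                                            
                                                            
                                                            
                                                            
                                                            


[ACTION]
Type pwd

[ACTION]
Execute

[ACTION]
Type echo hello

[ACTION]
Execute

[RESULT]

$ cat config.txt                                            
key0 = value76                                              
key1 = value71                                              
key2 = value89                                              
key3 = value29                                              
key4 = value85                                              
key5 = value10                                              
key6 = value23                                              
key7 = value30                                              
$ ls -la                                                    
drwxr-xr-x  1 user group     8503 Apr 12 10:05 docs/        
drwxr-xr-x  1 user group    39614 May 23 10:13 tests/       
-rw-r--r--  1 user group     9351 May  1 10:06 main.py      
-rw-r--r--  1 user group    45679 Mar 11 10:18 setup.py     
-rw-r--r--  1 user group     1769 May 11 10:14 config.yaml  
-rw-r--r--  1 user group    17953 Mar 16 10:20 Makefile     
-rw-r--r--  1 user group    44149 Mar 26 10:05 README.md    
drwxr-xr-x  1 user group    20842 Jan 21 10:03 src/         
$ pwd                                                       
/home/user                                                  
$ echo hello                                                
hello                                                       
$ █                                                         
                                                            


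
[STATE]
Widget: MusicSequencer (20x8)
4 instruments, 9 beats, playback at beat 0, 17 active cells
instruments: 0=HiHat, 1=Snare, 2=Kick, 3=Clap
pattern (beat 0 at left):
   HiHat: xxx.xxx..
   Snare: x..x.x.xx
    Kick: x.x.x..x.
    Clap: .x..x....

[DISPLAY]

      ▼12345678     
 HiHat███·███··     
 Snare█··█·█·██     
  Kick█·█·█··█·     
  Clap·█··█····     
                    
                    
                    


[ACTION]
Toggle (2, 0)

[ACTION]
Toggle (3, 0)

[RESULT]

      ▼12345678     
 HiHat███·███··     
 Snare█··█·█·██     
  Kick··█·█··█·     
  Clap██··█····     
                    
                    
                    


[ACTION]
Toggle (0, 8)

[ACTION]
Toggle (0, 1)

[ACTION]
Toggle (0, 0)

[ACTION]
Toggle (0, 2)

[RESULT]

      ▼12345678     
 HiHat····███·█     
 Snare█··█·█·██     
  Kick··█·█··█·     
  Clap██··█····     
                    
                    
                    


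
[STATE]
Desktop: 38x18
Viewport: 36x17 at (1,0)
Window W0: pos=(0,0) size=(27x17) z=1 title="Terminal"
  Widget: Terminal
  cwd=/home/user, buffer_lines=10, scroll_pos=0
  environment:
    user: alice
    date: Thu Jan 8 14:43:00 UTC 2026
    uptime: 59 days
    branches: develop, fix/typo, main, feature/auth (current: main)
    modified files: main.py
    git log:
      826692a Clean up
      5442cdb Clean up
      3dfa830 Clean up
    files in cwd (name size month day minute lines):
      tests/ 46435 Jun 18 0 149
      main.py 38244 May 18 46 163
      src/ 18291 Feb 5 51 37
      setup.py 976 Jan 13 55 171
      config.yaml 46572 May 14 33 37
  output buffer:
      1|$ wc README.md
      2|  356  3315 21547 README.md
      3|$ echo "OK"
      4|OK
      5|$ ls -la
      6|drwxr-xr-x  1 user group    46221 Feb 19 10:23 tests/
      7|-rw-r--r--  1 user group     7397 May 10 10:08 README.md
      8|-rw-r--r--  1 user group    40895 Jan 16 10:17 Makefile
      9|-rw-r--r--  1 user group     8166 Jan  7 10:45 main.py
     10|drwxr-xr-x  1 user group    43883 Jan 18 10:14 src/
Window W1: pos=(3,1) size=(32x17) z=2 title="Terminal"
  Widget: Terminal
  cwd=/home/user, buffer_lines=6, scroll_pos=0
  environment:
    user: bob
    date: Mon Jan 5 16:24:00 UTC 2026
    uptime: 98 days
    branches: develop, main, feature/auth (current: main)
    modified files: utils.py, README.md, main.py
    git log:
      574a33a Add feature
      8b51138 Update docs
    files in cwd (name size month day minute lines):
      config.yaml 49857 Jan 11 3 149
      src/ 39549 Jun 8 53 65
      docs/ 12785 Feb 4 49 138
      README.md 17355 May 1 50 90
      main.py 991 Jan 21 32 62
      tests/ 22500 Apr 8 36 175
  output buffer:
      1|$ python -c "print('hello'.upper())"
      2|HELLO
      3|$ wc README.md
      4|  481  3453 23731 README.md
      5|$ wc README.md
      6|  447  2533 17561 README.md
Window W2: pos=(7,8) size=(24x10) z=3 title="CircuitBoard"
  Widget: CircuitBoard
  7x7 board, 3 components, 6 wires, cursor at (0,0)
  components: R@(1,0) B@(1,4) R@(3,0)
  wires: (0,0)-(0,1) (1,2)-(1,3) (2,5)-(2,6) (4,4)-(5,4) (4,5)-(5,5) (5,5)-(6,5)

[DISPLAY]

━━━━━━━━━━━━━━━━━━━━━━━━━┓          
 T┏━━━━━━━━━━━━━━━━━━━━━━━━━━━━━━┓  
──┃ Terminal                     ┃  
$ ┠──────────────────────────────┨  
  ┃$ python -c "print('hello'.upp┃  
$ ┃HELLO                         ┃  
OK┃$ wc README.md                ┃  
$ ┃  481  3453 23731 README.md   ┃  
dr┃$ w┏━━━━━━━━━━━━━━━━━━━━━━┓   ┃  
-r┃  4┃ CircuitBoard         ┃   ┃  
-r┃$ █┠──────────────────────┨   ┃  
-r┃   ┃   0 1 2 3 4 5 6      ┃   ┃  
dr┃   ┃0  [.]─ ·             ┃   ┃  
$ ┃   ┃                      ┃   ┃  
  ┃   ┃1   R       · ─ ·   B ┃   ┃  
  ┃   ┃                      ┃   ┃  
━━┃   ┃2                     ┃   ┃  


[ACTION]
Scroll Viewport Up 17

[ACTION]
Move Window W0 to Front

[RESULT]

━━━━━━━━━━━━━━━━━━━━━━━━━┓          
 Terminal                ┃━━━━━━━┓  
─────────────────────────┨       ┃  
$ wc README.md           ┃───────┨  
  356  3315 21547 README.┃lo'.upp┃  
$ echo "OK"              ┃       ┃  
OK                       ┃       ┃  
$ ls -la                 ┃E.md   ┃  
drwxr-xr-x  1 user group ┃━━━┓   ┃  
-rw-r--r--  1 user group ┃   ┃   ┃  
-rw-r--r--  1 user group ┃───┨   ┃  
-rw-r--r--  1 user group ┃   ┃   ┃  
drwxr-xr-x  1 user group ┃   ┃   ┃  
$ █                      ┃   ┃   ┃  
                         ┃ B ┃   ┃  
                         ┃   ┃   ┃  
━━━━━━━━━━━━━━━━━━━━━━━━━┛   ┃   ┃  


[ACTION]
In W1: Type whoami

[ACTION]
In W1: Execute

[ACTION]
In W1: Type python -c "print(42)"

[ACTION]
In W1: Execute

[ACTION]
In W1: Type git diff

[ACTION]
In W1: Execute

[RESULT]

━━━━━━━━━━━━━━━━━━━━━━━━━┓          
 Terminal                ┃━━━━━━━┓  
─────────────────────────┨       ┃  
$ wc README.md           ┃───────┨  
  356  3315 21547 README.┃E.md   ┃  
$ echo "OK"              ┃       ┃  
OK                       ┃       ┃  
$ ls -la                 ┃       ┃  
drwxr-xr-x  1 user group ┃━━━┓   ┃  
-rw-r--r--  1 user group ┃   ┃   ┃  
-rw-r--r--  1 user group ┃───┨.py┃  
-rw-r--r--  1 user group ┃   ┃   ┃  
drwxr-xr-x  1 user group ┃   ┃   ┃  
$ █                      ┃   ┃   ┃  
                         ┃ B ┃   ┃  
                         ┃   ┃   ┃  
━━━━━━━━━━━━━━━━━━━━━━━━━┛   ┃   ┃  


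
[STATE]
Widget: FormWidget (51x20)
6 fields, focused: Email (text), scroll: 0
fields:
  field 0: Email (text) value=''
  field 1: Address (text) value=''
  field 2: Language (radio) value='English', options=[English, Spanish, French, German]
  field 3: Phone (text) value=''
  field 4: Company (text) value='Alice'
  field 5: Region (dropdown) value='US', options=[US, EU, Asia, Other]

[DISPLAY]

> Email:      [                                   ]
  Address:    [                                   ]
  Language:   (●) English  ( ) Spanish  ( ) French 
  Phone:      [                                   ]
  Company:    [Alice                              ]
  Region:     [US                                ▼]
                                                   
                                                   
                                                   
                                                   
                                                   
                                                   
                                                   
                                                   
                                                   
                                                   
                                                   
                                                   
                                                   
                                                   


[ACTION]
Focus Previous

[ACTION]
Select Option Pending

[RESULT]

  Email:      [                                   ]
  Address:    [                                   ]
  Language:   (●) English  ( ) Spanish  ( ) French 
  Phone:      [                                   ]
  Company:    [Alice                              ]
> Region:     [US                                ▼]
                                                   
                                                   
                                                   
                                                   
                                                   
                                                   
                                                   
                                                   
                                                   
                                                   
                                                   
                                                   
                                                   
                                                   


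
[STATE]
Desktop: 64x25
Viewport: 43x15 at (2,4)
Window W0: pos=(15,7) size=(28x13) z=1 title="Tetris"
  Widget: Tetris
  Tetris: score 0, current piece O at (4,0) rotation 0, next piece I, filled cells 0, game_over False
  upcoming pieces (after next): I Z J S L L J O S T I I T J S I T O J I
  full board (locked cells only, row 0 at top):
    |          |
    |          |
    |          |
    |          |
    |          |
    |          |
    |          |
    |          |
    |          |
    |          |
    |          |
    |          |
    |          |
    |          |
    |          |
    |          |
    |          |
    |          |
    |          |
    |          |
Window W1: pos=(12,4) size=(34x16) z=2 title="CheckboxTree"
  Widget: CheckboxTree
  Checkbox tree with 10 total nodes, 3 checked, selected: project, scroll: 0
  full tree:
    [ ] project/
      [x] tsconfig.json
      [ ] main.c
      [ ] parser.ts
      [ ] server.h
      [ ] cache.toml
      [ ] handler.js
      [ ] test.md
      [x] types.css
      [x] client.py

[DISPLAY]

          ┏━━━━━━━━━━━━━━━━━━━━━━━━━━━━━━━━
          ┃ CheckboxTree                   
          ┠────────────────────────────────
          ┃>[-] project/                   
          ┃   [x] tsconfig.json            
          ┃   [ ] main.c                   
          ┃   [ ] parser.ts                
          ┃   [ ] server.h                 
          ┃   [ ] cache.toml               
          ┃   [ ] handler.js               
          ┃   [ ] test.md                  
          ┃   [x] types.css                
          ┃   [x] client.py                
          ┃                                
          ┃                                


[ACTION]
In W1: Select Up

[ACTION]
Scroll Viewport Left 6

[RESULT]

            ┏━━━━━━━━━━━━━━━━━━━━━━━━━━━━━━
            ┃ CheckboxTree                 
            ┠──────────────────────────────
            ┃>[-] project/                 
            ┃   [x] tsconfig.json          
            ┃   [ ] main.c                 
            ┃   [ ] parser.ts              
            ┃   [ ] server.h               
            ┃   [ ] cache.toml             
            ┃   [ ] handler.js             
            ┃   [ ] test.md                
            ┃   [x] types.css              
            ┃   [x] client.py              
            ┃                              
            ┃                              


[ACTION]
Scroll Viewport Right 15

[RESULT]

━━━━━━━━━━━━━━━━━━━━━━━━━━━━━━┓            
heckboxTree                   ┃            
──────────────────────────────┨            
-] project/                   ┃            
 [x] tsconfig.json            ┃            
 [ ] main.c                   ┃            
 [ ] parser.ts                ┃            
 [ ] server.h                 ┃            
 [ ] cache.toml               ┃            
 [ ] handler.js               ┃            
 [ ] test.md                  ┃            
 [x] types.css                ┃            
 [x] client.py                ┃            
                              ┃            
                              ┃            


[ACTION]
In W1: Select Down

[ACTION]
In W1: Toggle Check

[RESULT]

━━━━━━━━━━━━━━━━━━━━━━━━━━━━━━┓            
heckboxTree                   ┃            
──────────────────────────────┨            
-] project/                   ┃            
 [ ] tsconfig.json            ┃            
 [ ] main.c                   ┃            
 [ ] parser.ts                ┃            
 [ ] server.h                 ┃            
 [ ] cache.toml               ┃            
 [ ] handler.js               ┃            
 [ ] test.md                  ┃            
 [x] types.css                ┃            
 [x] client.py                ┃            
                              ┃            
                              ┃            


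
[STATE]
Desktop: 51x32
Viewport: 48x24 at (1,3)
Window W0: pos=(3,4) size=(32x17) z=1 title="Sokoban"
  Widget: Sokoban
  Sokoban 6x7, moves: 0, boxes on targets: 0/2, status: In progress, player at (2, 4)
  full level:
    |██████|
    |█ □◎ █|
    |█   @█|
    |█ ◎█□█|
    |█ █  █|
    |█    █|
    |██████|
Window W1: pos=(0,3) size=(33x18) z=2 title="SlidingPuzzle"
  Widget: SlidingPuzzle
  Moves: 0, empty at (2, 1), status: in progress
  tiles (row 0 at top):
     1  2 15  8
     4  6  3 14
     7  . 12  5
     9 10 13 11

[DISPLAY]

━━━━━━━━━━━━━━━━━━━━━━━━━━━━━━━┓                
 SlidingPuzzle                 ┃━┓              
───────────────────────────────┨ ┃              
┌────┬────┬────┬────┐          ┃─┨              
│  1 │  2 │ 15 │  8 │          ┃ ┃              
├────┼────┼────┼────┤          ┃ ┃              
│  4 │  6 │  3 │ 14 │          ┃ ┃              
├────┼────┼────┼────┤          ┃ ┃              
│  7 │    │ 12 │  5 │          ┃ ┃              
├────┼────┼────┼────┤          ┃ ┃              
│  9 │ 10 │ 13 │ 11 │          ┃ ┃              
└────┴────┴────┴────┘          ┃ ┃              
Moves: 0                       ┃ ┃              
                               ┃ ┃              
                               ┃ ┃              
                               ┃ ┃              
                               ┃ ┃              
━━━━━━━━━━━━━━━━━━━━━━━━━━━━━━━┛━┛              
                                                
                                                
                                                
                                                
                                                
                                                


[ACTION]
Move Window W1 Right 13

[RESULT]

            ┏━━━━━━━━━━━━━━━━━━━━━━━━━━━━━━━┓   
  ┏━━━━━━━━━┃ SlidingPuzzle                 ┃   
  ┃ Sokoban ┠───────────────────────────────┨   
  ┠─────────┃┌────┬────┬────┬────┐          ┃   
  ┃██████   ┃│  1 │  2 │ 15 │  8 │          ┃   
  ┃█ □◎ █   ┃├────┼────┼────┼────┤          ┃   
  ┃█   @█   ┃│  4 │  6 │  3 │ 14 │          ┃   
  ┃█ ◎█□█   ┃├────┼────┼────┼────┤          ┃   
  ┃█ █  █   ┃│  7 │    │ 12 │  5 │          ┃   
  ┃█    █   ┃├────┼────┼────┼────┤          ┃   
  ┃██████   ┃│  9 │ 10 │ 13 │ 11 │          ┃   
  ┃Moves: 0 ┃└────┴────┴────┴────┘          ┃   
  ┃         ┃Moves: 0                       ┃   
  ┃         ┃                               ┃   
  ┃         ┃                               ┃   
  ┃         ┃                               ┃   
  ┃         ┃                               ┃   
  ┗━━━━━━━━━┗━━━━━━━━━━━━━━━━━━━━━━━━━━━━━━━┛   
                                                
                                                
                                                
                                                
                                                
                                                


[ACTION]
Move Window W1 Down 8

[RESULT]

                                                
  ┏━━━━━━━━━━━━━━━━━━━━━━━━━━━━━━┓              
  ┃ Sokoban                      ┃              
  ┠──────────────────────────────┨              
  ┃██████                        ┃              
  ┃█ □◎ █                        ┃              
  ┃█   @█                        ┃              
  ┃█ ◎█□█                        ┃              
  ┃█ █  █   ┏━━━━━━━━━━━━━━━━━━━━━━━━━━━━━━━┓   
  ┃█    █   ┃ SlidingPuzzle                 ┃   
  ┃██████   ┠───────────────────────────────┨   
  ┃Moves: 0 ┃┌────┬────┬────┬────┐          ┃   
  ┃         ┃│  1 │  2 │ 15 │  8 │          ┃   
  ┃         ┃├────┼────┼────┼────┤          ┃   
  ┃         ┃│  4 │  6 │  3 │ 14 │          ┃   
  ┃         ┃├────┼────┼────┼────┤          ┃   
  ┃         ┃│  7 │    │ 12 │  5 │          ┃   
  ┗━━━━━━━━━┃├────┼────┼────┼────┤          ┃   
            ┃│  9 │ 10 │ 13 │ 11 │          ┃   
            ┃└────┴────┴────┴────┘          ┃   
            ┃Moves: 0                       ┃   
            ┃                               ┃   
            ┃                               ┃   
            ┃                               ┃   


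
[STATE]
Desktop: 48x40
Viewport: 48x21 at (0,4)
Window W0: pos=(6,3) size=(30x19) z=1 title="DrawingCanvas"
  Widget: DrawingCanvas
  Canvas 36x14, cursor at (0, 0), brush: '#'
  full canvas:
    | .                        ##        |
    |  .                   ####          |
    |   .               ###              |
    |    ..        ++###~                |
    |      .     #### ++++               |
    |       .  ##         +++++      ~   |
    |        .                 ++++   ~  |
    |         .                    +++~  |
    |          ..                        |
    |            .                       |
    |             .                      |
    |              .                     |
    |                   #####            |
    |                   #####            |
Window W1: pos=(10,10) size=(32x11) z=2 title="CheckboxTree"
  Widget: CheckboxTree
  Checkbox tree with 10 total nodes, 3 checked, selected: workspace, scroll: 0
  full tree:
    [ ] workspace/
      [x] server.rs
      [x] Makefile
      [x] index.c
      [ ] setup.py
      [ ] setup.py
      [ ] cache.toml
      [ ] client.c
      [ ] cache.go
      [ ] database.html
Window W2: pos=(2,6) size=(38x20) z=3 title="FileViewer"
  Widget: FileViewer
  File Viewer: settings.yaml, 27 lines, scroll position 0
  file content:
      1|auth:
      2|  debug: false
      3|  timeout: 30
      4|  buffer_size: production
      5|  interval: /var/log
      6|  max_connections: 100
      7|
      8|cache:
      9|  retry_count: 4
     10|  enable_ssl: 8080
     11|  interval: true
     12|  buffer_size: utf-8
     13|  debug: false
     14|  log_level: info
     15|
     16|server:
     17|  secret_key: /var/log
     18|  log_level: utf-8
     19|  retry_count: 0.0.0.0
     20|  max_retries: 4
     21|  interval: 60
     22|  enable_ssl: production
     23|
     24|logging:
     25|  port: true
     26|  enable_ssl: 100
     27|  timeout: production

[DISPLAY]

      ┃ DrawingCanvas              ┃            
      ┠────────────────────────────┨            
  ┏━━━━━━━━━━━━━━━━━━━━━━━━━━━━━━━━━━━━┓        
  ┃ FileViewer                         ┃        
  ┠────────────────────────────────────┨        
  ┃auth:                              ▲┃        
  ┃  debug: false                     █┃━┓      
  ┃  timeout: 30                      ░┃ ┃      
  ┃  buffer_size: production          ░┃─┨      
  ┃  interval: /var/log               ░┃ ┃      
  ┃  max_connections: 100             ░┃ ┃      
  ┃                                   ░┃ ┃      
  ┃cache:                             ░┃ ┃      
  ┃  retry_count: 4                   ░┃ ┃      
  ┃  enable_ssl: 8080                 ░┃ ┃      
  ┃  interval: true                   ░┃ ┃      
  ┃  buffer_size: utf-8               ░┃━┛      
  ┃  debug: false                     ░┃        
  ┃  log_level: info                  ░┃        
  ┃                                   ░┃        
  ┃server:                            ▼┃        


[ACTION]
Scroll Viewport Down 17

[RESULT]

  ┃  interval: true                   ░┃ ┃      
  ┃  buffer_size: utf-8               ░┃━┛      
  ┃  debug: false                     ░┃        
  ┃  log_level: info                  ░┃        
  ┃                                   ░┃        
  ┃server:                            ▼┃        
  ┗━━━━━━━━━━━━━━━━━━━━━━━━━━━━━━━━━━━━┛        
                                                
                                                
                                                
                                                
                                                
                                                
                                                
                                                
                                                
                                                
                                                
                                                
                                                
                                                


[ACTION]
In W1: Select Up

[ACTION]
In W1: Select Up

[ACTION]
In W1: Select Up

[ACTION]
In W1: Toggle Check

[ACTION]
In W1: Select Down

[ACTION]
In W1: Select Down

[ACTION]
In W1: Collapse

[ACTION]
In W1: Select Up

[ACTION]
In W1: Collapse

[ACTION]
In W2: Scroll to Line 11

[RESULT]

  ┃  interval: 60                     ░┃ ┃      
  ┃  enable_ssl: production           ░┃━┛      
  ┃                                   ░┃        
  ┃logging:                           █┃        
  ┃  port: true                       ░┃        
  ┃  enable_ssl: 100                  ▼┃        
  ┗━━━━━━━━━━━━━━━━━━━━━━━━━━━━━━━━━━━━┛        
                                                
                                                
                                                
                                                
                                                
                                                
                                                
                                                
                                                
                                                
                                                
                                                
                                                
                                                


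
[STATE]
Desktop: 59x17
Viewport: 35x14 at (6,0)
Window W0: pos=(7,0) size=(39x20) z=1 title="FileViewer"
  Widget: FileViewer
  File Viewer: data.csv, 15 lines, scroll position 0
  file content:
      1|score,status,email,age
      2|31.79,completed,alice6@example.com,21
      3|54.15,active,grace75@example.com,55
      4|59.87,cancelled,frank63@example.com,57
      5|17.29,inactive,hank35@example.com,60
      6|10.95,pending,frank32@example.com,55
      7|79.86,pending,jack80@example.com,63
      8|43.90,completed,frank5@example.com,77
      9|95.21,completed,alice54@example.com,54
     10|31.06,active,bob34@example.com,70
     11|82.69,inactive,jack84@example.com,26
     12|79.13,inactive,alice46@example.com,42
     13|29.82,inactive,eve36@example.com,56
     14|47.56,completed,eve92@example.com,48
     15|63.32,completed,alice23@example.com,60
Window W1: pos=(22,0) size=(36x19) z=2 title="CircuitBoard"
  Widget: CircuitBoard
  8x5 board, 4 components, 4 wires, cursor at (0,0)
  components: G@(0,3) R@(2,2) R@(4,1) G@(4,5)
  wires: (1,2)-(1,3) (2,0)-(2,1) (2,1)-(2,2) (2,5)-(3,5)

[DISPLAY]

 ┏━━━━━━━━━━━━━━┏━━━━━━━━━━━━━━━━━━
 ┃ FileViewer   ┃ CircuitBoard     
 ┠──────────────┠──────────────────
 ┃score,status,e┃   0 1 2 3 4 5 6 7
 ┃31.79,complete┃0  [.]          G 
 ┃54.15,active,g┃                  
 ┃59.87,cancelle┃1           · ─ · 
 ┃17.29,inactive┃                  
 ┃10.95,pending,┃2   · ─ · ─ R     
 ┃79.86,pending,┃                  
 ┃43.90,complete┃3                 
 ┃95.21,complete┃                  
 ┃31.06,active,b┃4       R         
 ┃82.69,inactive┃Cursor: (0,0)     


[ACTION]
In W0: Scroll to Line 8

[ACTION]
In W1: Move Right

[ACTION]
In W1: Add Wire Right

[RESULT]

 ┏━━━━━━━━━━━━━━┏━━━━━━━━━━━━━━━━━━
 ┃ FileViewer   ┃ CircuitBoard     
 ┠──────────────┠──────────────────
 ┃score,status,e┃   0 1 2 3 4 5 6 7
 ┃31.79,complete┃0      [.]─ ·   G 
 ┃54.15,active,g┃                  
 ┃59.87,cancelle┃1           · ─ · 
 ┃17.29,inactive┃                  
 ┃10.95,pending,┃2   · ─ · ─ R     
 ┃79.86,pending,┃                  
 ┃43.90,complete┃3                 
 ┃95.21,complete┃                  
 ┃31.06,active,b┃4       R         
 ┃82.69,inactive┃Cursor: (0,1)     


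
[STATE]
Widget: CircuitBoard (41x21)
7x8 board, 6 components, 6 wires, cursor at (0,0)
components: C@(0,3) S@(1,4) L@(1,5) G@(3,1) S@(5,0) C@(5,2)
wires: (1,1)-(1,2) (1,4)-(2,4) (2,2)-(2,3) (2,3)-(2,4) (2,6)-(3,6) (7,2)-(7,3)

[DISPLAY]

   0 1 2 3 4 5 6                         
0  [.]          C                        
                                         
1       · ─ ·       S   L                
                    │                    
2           · ─ · ─ ·       ·            
                            │            
3       G                   ·            
                                         
4                                        
                                         
5   S       C                            
                                         
6                                        
                                         
7           · ─ ·                        
Cursor: (0,0)                            
                                         
                                         
                                         
                                         


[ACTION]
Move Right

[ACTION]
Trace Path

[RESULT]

   0 1 2 3 4 5 6                         
0      [.]      C                        
                                         
1       · ─ ·       S   L                
                    │                    
2           · ─ · ─ ·       ·            
                            │            
3       G                   ·            
                                         
4                                        
                                         
5   S       C                            
                                         
6                                        
                                         
7           · ─ ·                        
Cursor: (0,1)  Trace: No connections     
                                         
                                         
                                         
                                         


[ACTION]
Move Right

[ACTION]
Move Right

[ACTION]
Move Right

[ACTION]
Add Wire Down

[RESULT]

   0 1 2 3 4 5 6                         
0               C  [.]                   
                    │                    
1       · ─ ·       S   L                
                    │                    
2           · ─ · ─ ·       ·            
                            │            
3       G                   ·            
                                         
4                                        
                                         
5   S       C                            
                                         
6                                        
                                         
7           · ─ ·                        
Cursor: (0,4)  Trace: No connections     
                                         
                                         
                                         
                                         


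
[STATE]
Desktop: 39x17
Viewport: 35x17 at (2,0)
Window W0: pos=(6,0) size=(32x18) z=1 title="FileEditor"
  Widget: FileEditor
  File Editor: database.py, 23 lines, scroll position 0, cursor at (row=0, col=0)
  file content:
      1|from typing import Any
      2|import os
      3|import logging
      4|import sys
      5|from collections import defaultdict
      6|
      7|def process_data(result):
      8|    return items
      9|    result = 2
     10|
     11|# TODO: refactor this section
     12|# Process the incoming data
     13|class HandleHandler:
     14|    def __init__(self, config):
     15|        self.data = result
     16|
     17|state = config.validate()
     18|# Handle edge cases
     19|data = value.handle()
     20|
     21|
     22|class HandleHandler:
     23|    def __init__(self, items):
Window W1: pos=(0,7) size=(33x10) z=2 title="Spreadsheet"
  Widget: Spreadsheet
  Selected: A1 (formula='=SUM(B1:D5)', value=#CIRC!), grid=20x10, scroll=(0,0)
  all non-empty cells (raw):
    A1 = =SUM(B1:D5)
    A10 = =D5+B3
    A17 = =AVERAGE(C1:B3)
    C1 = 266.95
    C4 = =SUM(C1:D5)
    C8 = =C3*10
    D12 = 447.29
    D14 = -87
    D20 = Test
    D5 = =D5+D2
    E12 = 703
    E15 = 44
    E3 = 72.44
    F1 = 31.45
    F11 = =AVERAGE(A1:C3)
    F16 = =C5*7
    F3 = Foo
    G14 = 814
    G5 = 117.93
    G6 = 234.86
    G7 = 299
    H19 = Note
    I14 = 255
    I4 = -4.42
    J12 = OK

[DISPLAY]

    ┏━━━━━━━━━━━━━━━━━━━━━━━━━━━━━━
    ┃ FileEditor                   
    ┠──────────────────────────────
    ┃█rom typing import Any       ▲
    ┃import os                    █
    ┃import logging               ░
    ┃import sys                   ░
━━━━━━━━━━━━━━━━━━━━━━━━━━━━━━┓fau░
Spreadsheet                   ┃   ░
──────────────────────────────┨   ░
1: =SUM(B1:D5)                ┃   ░
      A       B       C       ┃   ░
------------------------------┃   ░
 1 [#CIRC!]       0  266.95   ┃ion░
 2        0       0       0   ┃a  ░
 3        0       0       0   ┃   ░
━━━━━━━━━━━━━━━━━━━━━━━━━━━━━━┛fig▼


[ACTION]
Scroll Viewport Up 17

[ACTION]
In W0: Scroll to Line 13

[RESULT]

    ┏━━━━━━━━━━━━━━━━━━━━━━━━━━━━━━
    ┃ FileEditor                   
    ┠──────────────────────────────
    ┃                             ▲
    ┃# TODO: refactor this section░
    ┃# Process the incoming data  ░
    ┃class HandleHandler:         ░
━━━━━━━━━━━━━━━━━━━━━━━━━━━━━━┓fig░
Spreadsheet                   ┃   ░
──────────────────────────────┨   ░
1: =SUM(B1:D5)                ┃   ░
      A       B       C       ┃   ░
------------------------------┃   ░
 1 [#CIRC!]       0  266.95   ┃   ░
 2        0       0       0   ┃   ░
 3        0       0       0   ┃   █
━━━━━━━━━━━━━━━━━━━━━━━━━━━━━━┛ms)▼


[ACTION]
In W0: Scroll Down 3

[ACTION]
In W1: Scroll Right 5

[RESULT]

    ┏━━━━━━━━━━━━━━━━━━━━━━━━━━━━━━
    ┃ FileEditor                   
    ┠──────────────────────────────
    ┃                             ▲
    ┃# TODO: refactor this section░
    ┃# Process the incoming data  ░
    ┃class HandleHandler:         ░
━━━━━━━━━━━━━━━━━━━━━━━━━━━━━━┓fig░
Spreadsheet                   ┃   ░
──────────────────────────────┨   ░
1: =SUM(B1:D5)                ┃   ░
      F       G       H       ┃   ░
------------------------------┃   ░
 1    31.45       0       0   ┃   ░
 2        0       0       0   ┃   ░
 3 Foo            0       0   ┃   █
━━━━━━━━━━━━━━━━━━━━━━━━━━━━━━┛ms)▼
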